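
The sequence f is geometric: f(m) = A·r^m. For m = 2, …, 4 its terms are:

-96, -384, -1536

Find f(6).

-24576

Consecutive ratio: -384/(-96) = 4, and -1536/(-384) = 4, so r = 4.
Then A·4^2 = -96 gives A = -6, and f(m) = -6·4^m.
f(6) = -6·4^6 = -24576.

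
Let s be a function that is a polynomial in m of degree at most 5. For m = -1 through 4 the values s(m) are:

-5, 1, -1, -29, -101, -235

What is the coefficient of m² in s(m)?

-4

Write s(m) = am^5 + bm^4 + cm³ + dm² + em + p; the 6 given values yield a linear system in the 6 coefficients.
Solving, the top 2 coefficients vanish, and s(m) = -3m³ - 4m² + 5m + 1.
The coefficient of m² is -4.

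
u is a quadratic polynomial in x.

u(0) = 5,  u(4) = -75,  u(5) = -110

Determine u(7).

-198

Write u(x) = ax² + bx + c; the 3 given values yield a linear system in the 3 coefficients.
Solving, u(x) = -3x² - 8x + 5.
Then u(7) = -198.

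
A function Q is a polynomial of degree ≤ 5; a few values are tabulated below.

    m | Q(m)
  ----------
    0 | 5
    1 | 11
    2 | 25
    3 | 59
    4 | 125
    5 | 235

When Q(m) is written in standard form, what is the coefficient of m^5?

0

First differences: 6, 14, 34, 66, 110. Second differences: 8, 20, 32, 44. Third differences: 12, 12, 12.
Level-3 differences are constant, so Q has degree 3.
Fitting a degree-3 polynomial gives Q(m) = 2m³ - 2m² + 6m + 5.
The coefficient of m^5 is 0.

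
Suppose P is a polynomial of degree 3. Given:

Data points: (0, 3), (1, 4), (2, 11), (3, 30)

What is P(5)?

Write P(n) = an³ + bn² + cn + d; the 4 given values yield a linear system in the 4 coefficients.
Solving, P(n) = n³ + 3.
Then P(5) = 128.

128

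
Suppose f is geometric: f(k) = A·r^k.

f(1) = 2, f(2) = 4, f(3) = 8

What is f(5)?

Consecutive ratio: 4/2 = 2, and 8/4 = 2, so r = 2.
Then A·2^1 = 2 gives A = 1, and f(k) = 1·2^k.
f(5) = 1·2^5 = 32.

32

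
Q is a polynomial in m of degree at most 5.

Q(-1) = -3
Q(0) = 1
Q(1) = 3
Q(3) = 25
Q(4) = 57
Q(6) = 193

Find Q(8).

Write Q(m) = am^5 + bm^4 + cm³ + dm² + em + p; the 6 given values yield a linear system in the 6 coefficients.
Solving, the top 2 coefficients vanish, and Q(m) = m³ - m² + 2m + 1.
Then Q(8) = 465.

465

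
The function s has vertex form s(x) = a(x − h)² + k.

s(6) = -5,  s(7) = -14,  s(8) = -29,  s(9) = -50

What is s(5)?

-2

First differences -9, -15, -21; second difference -6 = 2a, so a = -3.
Expanding, the x-coefficient is −2ah = 6h; matching it to the data gives h = 5, and then k = -2.
So s(x) = -3(x − 5)² − 2.
s(5) = -3·0² − 2 = -2.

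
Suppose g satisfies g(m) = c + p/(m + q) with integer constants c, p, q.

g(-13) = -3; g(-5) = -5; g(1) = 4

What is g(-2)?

(g(m) − c)(m + q) = p for each data point; the three points give a linear system in c and q, then p follows.
Solving: c = -2, q = 1, p = 12, so g(m) = -2 + 12/(m + 1).
Then g(-2) = -2 + 12/(-1) = -14.

-14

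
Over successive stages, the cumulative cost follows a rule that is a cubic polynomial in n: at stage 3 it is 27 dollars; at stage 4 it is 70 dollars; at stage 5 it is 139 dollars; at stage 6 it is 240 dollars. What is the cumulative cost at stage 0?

-6

Write the value at n as s(n).
Write s(n) = an³ + bn² + cn + d; the 4 given values yield a linear system in the 4 coefficients.
Solving, s(n) = n³ + n² - n - 6.
Then s(0) = -6.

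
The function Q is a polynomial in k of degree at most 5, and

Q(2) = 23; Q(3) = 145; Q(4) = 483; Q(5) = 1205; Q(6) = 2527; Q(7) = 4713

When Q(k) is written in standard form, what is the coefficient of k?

2

First differences: 122, 338, 722, 1322, 2186. Second differences: 216, 384, 600, 864. Third differences: 168, 216, 264. Fourth differences: 48, 48.
Level-4 differences are constant, so Q has degree 4.
Fitting a degree-4 polynomial gives Q(k) = 2k^4 - 2k² + 2k - 5.
The coefficient of k is 2.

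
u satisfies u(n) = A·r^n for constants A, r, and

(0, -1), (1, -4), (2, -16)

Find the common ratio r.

Consecutive ratio: -4/(-1) = 4, and -16/(-4) = 4, so r = 4.
Then A·4^0 = -1 gives A = -1, and u(n) = -1·4^n.

4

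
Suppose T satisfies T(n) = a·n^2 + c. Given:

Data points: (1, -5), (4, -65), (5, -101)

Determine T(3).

-37

From T(1) = -5 and T(4) = -65: 1a + c = -5 and 16a + c = -65.
Subtracting: 15a = -60, so a = -4; then c = -5 − (-4)·1 = -1.
So T(n) = -4n² − 1, and T(3) = -37.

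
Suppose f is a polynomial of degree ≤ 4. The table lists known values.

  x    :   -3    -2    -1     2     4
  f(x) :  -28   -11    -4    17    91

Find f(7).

Write f(x) = ax^4 + bx³ + cx² + dx + e; the 5 given values yield a linear system in the 5 coefficients.
Solving, the leading coefficient vanishes, and f(x) = x³ + x² + 3x - 1.
Then f(7) = 412.

412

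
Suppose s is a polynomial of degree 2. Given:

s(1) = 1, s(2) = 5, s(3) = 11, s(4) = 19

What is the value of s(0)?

Write s(x) = ax² + bx + c; the 4 given values yield a linear system in the 3 coefficients.
Solving, s(x) = x² + x - 1.
Then s(0) = -1.

-1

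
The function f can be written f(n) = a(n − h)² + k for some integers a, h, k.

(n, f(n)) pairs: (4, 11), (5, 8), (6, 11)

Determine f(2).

35

First differences -3, 3; second difference 6 = 2a, so a = 3.
Expanding, the n-coefficient is −2ah = -6h; matching it to the data gives h = 5, and then k = 8.
So f(n) = 3(n − 5)² + 8.
f(2) = 3·(-3)² + 8 = 35.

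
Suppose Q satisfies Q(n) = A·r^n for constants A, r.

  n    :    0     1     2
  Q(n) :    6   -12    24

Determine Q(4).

Consecutive ratio: -12/6 = -2, and 24/(-12) = -2, so r = -2.
Then A·(-2)^0 = 6 gives A = 6, and Q(n) = 6·(-2)^n.
Q(4) = 6·(-2)^4 = 96.

96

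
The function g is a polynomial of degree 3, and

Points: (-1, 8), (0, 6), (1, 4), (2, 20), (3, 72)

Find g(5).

First differences: -2, -2, 16, 52. Second differences: 0, 18, 36. Third differences: 18, 18.
Level-3 differences are constant, so g has degree 3.
Fitting a degree-3 polynomial gives g(x) = 3x³ - 5x + 6.
Then g(5) = 356.

356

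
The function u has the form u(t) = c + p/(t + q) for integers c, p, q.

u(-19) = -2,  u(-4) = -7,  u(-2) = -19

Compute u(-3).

(u(t) − c)(t + q) = p for each data point; the three points give a linear system in c and q, then p follows.
Solving: c = -1, q = 1, p = 18, so u(t) = -1 + 18/(t + 1).
Then u(-3) = -1 + 18/(-2) = -10.

-10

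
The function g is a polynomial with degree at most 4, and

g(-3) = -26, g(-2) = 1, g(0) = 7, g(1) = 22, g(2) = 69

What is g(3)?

166

Write g(n) = an^4 + bn³ + cn² + dn + e; the 5 given values yield a linear system in the 5 coefficients.
Solving, the leading coefficient vanishes, and g(n) = 3n³ + 7n² + 5n + 7.
Then g(3) = 166.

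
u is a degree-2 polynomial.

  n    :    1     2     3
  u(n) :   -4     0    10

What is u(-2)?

Write u(n) = an² + bn + c; the 3 given values yield a linear system in the 3 coefficients.
Solving, u(n) = 3n² - 5n - 2.
Then u(-2) = 20.

20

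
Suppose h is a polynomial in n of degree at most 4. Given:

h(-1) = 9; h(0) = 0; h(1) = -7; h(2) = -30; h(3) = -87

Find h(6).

First differences: -9, -7, -23, -57. Second differences: 2, -16, -34. Third differences: -18, -18.
Level-3 differences are constant, so h has degree 3.
Fitting a degree-3 polynomial gives h(n) = -3n³ + n² - 5n.
Then h(6) = -642.

-642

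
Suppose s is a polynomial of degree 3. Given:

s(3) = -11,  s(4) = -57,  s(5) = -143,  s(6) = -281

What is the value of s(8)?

Write s(m) = am³ + bm² + cm + d; the 4 given values yield a linear system in the 4 coefficients.
Solving, s(m) = -2m³ + 4m² + 7.
Then s(8) = -761.

-761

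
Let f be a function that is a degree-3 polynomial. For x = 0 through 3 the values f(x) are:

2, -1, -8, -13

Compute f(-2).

-28

Write f(x) = ax³ + bx² + cx + d; the 4 given values yield a linear system in the 4 coefficients.
Solving, f(x) = x³ - 5x² + x + 2.
Then f(-2) = -28.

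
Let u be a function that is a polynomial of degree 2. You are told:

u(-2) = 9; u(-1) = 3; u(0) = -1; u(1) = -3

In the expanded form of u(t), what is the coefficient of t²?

First differences: -6, -4, -2. Second differences: 2, 2.
Level-2 differences are constant, so u has degree 2.
Fitting a degree-2 polynomial gives u(t) = t² - 3t - 1.
The coefficient of t² is 1.

1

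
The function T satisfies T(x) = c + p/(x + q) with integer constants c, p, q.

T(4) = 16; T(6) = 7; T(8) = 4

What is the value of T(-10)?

-5

(T(x) − c)(x + q) = p for each data point; the three points give a linear system in c and q, then p follows.
Solving: c = -2, q = -2, p = 36, so T(x) = -2 + 36/(x − 2).
Then T(-10) = -2 + 36/(-12) = -5.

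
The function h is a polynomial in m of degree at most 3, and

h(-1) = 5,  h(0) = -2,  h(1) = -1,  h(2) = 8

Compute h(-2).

First differences: -7, 1, 9. Second differences: 8, 8.
Level-2 differences are constant, so h has degree 2.
Fitting a degree-2 polynomial gives h(m) = 4m² - 3m - 2.
Then h(-2) = 20.

20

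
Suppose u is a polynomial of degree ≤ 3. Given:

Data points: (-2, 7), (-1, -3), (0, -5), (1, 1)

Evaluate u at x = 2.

First differences: -10, -2, 6. Second differences: 8, 8.
Level-2 differences are constant, so u has degree 2.
Fitting a degree-2 polynomial gives u(x) = 4x² + 2x - 5.
Then u(2) = 15.

15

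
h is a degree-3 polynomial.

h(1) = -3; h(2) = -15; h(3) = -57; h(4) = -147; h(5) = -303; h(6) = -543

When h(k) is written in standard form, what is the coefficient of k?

First differences: -12, -42, -90, -156, -240. Second differences: -30, -48, -66, -84. Third differences: -18, -18, -18.
Level-3 differences are constant, so h has degree 3.
Fitting a degree-3 polynomial gives h(k) = -3k³ + 3k² - 3.
The coefficient of k is 0.

0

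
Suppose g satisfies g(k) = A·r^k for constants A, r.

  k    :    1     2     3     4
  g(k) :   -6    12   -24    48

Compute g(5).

Consecutive ratio: 12/(-6) = -2, and -24/12 = -2, so r = -2.
Then A·(-2)^1 = -6 gives A = 3, and g(k) = 3·(-2)^k.
g(5) = 3·(-2)^5 = -96.

-96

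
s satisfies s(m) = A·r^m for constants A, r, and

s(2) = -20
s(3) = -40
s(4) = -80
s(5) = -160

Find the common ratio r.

Consecutive ratio: -40/(-20) = 2, and -80/(-40) = 2, so r = 2.
Then A·2^2 = -20 gives A = -5, and s(m) = -5·2^m.

2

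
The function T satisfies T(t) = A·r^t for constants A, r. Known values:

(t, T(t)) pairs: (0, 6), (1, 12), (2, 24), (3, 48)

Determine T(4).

96

Consecutive ratio: 12/6 = 2, and 24/12 = 2, so r = 2.
Then A·2^0 = 6 gives A = 6, and T(t) = 6·2^t.
T(4) = 6·2^4 = 96.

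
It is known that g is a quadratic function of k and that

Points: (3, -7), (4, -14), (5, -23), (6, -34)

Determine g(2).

-2

Write g(k) = ak² + bk + c; the 4 given values yield a linear system in the 3 coefficients.
Solving, g(k) = -k² + 2.
Then g(2) = -2.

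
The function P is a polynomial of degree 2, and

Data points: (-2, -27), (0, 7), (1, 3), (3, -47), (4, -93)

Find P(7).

Write P(n) = an² + bn + c; the 5 given values yield a linear system in the 3 coefficients.
Solving, P(n) = -7n² + 3n + 7.
Then P(7) = -315.

-315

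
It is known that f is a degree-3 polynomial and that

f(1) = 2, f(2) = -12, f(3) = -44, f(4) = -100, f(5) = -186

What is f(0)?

4

First differences: -14, -32, -56, -86. Second differences: -18, -24, -30. Third differences: -6, -6.
Level-3 differences are constant, so f has degree 3.
Fitting a degree-3 polynomial gives f(k) = -k³ - 3k² + 2k + 4.
Then f(0) = 4.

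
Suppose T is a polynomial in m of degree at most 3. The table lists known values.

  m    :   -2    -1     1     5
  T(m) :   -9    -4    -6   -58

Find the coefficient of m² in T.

-2

Write T(m) = am³ + bm² + cm + d; the 4 given values yield a linear system in the 4 coefficients.
Solving, the leading coefficient vanishes, and T(m) = -2m² - m - 3.
The coefficient of m² is -2.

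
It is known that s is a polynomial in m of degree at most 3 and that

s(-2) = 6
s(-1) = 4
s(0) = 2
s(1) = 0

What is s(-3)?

First differences: -2, -2, -2.
Level-1 differences are constant, so s has degree 1.
Fitting a degree-1 polynomial gives s(m) = -2m + 2.
Then s(-3) = 8.

8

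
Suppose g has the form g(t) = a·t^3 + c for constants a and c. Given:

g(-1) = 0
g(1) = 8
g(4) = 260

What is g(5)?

From g(-1) = 0 and g(1) = 8: -1a + c = 0 and 1a + c = 8.
Subtracting: 2a = 8, so a = 4; then c = 0 − 4·(-1) = 4.
So g(t) = 4t³ + 4, and g(5) = 504.

504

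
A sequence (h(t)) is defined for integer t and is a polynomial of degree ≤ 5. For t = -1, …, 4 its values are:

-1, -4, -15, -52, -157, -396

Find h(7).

-2937

First differences: -3, -11, -37, -105, -239. Second differences: -8, -26, -68, -134. Third differences: -18, -42, -66. Fourth differences: -24, -24.
Level-4 differences are constant, so h has degree 4.
Fitting a degree-4 polynomial gives h(t) = -t^4 - t³ - 3t² - 6t - 4.
Then h(7) = -2937.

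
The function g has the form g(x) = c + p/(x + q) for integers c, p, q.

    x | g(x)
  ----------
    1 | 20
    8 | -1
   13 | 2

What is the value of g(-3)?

(g(x) − c)(x + q) = p for each data point; the three points give a linear system in c and q, then p follows.
Solving: c = 5, q = -3, p = -30, so g(x) = 5 − 30/(x − 3).
Then g(-3) = 5 − 30/(-6) = 10.

10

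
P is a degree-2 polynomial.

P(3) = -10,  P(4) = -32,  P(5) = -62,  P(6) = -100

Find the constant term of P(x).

First differences: -22, -30, -38. Second differences: -8, -8.
Level-2 differences are constant, so P has degree 2.
Fitting a degree-2 polynomial gives P(x) = -4x² + 6x + 8.
The constant term is P(0) = 8.

8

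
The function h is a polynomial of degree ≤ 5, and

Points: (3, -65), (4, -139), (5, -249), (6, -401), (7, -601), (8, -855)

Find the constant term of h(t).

1

First differences: -74, -110, -152, -200, -254. Second differences: -36, -42, -48, -54. Third differences: -6, -6, -6.
Level-3 differences are constant, so h has degree 3.
Fitting a degree-3 polynomial gives h(t) = -t³ - 6t² + 5t + 1.
The constant term is h(0) = 1.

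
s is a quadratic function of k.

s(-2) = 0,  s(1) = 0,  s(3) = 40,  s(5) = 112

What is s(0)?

Write s(k) = ak² + bk + c; the 4 given values yield a linear system in the 3 coefficients.
Solving, s(k) = 4k² + 4k - 8.
The constant term is s(0) = -8.

-8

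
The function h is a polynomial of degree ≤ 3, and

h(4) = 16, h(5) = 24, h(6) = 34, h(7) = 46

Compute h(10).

First differences: 8, 10, 12. Second differences: 2, 2.
Level-2 differences are constant, so h has degree 2.
Fitting a degree-2 polynomial gives h(n) = n² - n + 4.
Then h(10) = 94.

94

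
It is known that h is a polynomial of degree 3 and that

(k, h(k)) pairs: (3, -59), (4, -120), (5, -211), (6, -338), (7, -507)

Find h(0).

First differences: -61, -91, -127, -169. Second differences: -30, -36, -42. Third differences: -6, -6.
Level-3 differences are constant, so h has degree 3.
Fitting a degree-3 polynomial gives h(k) = -k³ - 3k² - 3k + 4.
Then h(0) = 4.

4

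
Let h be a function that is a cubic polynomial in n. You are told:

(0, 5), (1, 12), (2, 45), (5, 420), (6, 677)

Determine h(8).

Write h(n) = an³ + bn² + cn + d; the 5 given values yield a linear system in the 4 coefficients.
Solving, h(n) = 2n³ + 7n² - 2n + 5.
Then h(8) = 1461.

1461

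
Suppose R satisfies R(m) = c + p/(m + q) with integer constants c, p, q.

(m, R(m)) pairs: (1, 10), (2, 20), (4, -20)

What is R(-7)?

(R(m) − c)(m + q) = p for each data point; the three points give a linear system in c and q, then p follows.
Solving: c = 0, q = -3, p = -20, so R(m) = -20/(m − 3).
Then R(-7) = 0 − 20/(-10) = 2.

2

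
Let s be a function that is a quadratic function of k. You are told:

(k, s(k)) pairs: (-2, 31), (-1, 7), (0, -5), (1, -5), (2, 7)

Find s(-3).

First differences: -24, -12, 0, 12. Second differences: 12, 12, 12.
Level-2 differences are constant, so s has degree 2.
Fitting a degree-2 polynomial gives s(k) = 6k² - 6k - 5.
Then s(-3) = 67.

67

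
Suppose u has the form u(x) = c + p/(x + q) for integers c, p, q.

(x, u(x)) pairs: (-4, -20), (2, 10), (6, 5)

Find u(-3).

(u(x) − c)(x + q) = p for each data point; the three points give a linear system in c and q, then p follows.
Solving: c = 0, q = 2, p = 40, so u(x) = 40/(x + 2).
Then u(-3) = 0 + 40/(-1) = -40.

-40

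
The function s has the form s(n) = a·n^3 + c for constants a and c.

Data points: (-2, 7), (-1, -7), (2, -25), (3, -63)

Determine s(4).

From s(-2) = 7 and s(-1) = -7: -8a + c = 7 and -1a + c = -7.
Subtracting: 7a = -14, so a = -2; then c = 7 − (-2)·(-8) = -9.
So s(n) = -2n³ − 9, and s(4) = -137.

-137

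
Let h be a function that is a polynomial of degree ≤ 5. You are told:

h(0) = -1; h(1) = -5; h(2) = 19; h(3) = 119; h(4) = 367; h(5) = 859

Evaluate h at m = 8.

5119

Write h(m) = am^5 + bm^4 + cm³ + dm² + em + p; the 6 given values yield a linear system in the 6 coefficients.
Solving, the leading coefficient vanishes, and h(m) = m^4 + 2m³ + m² - 8m - 1.
Then h(8) = 5119.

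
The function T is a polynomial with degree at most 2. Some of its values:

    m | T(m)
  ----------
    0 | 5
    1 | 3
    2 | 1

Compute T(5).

Write T(m) = am² + bm + c; the 3 given values yield a linear system in the 3 coefficients.
Solving, the leading coefficient vanishes, and T(m) = -2m + 5.
Then T(5) = -5.

-5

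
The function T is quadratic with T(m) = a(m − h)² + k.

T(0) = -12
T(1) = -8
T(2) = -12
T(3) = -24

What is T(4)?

-44

First differences 4, -4, -12; second difference -8 = 2a, so a = -4.
Expanding, the m-coefficient is −2ah = 8h; matching it to the data gives h = 1, and then k = -8.
So T(m) = -4(m − 1)² − 8.
T(4) = -4·3² − 8 = -44.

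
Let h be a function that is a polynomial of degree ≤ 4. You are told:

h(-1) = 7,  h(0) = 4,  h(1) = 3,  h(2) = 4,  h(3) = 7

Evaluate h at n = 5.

First differences: -3, -1, 1, 3. Second differences: 2, 2, 2.
Level-2 differences are constant, so h has degree 2.
Fitting a degree-2 polynomial gives h(n) = n² - 2n + 4.
Then h(5) = 19.

19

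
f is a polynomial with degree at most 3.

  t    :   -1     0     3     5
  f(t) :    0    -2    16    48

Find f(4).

Write f(t) = at³ + bt² + ct + d; the 4 given values yield a linear system in the 4 coefficients.
Solving, the leading coefficient vanishes, and f(t) = 2t² - 2.
Then f(4) = 30.

30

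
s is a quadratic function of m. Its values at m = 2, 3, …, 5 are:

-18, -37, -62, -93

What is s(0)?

First differences: -19, -25, -31. Second differences: -6, -6.
Level-2 differences are constant, so s has degree 2.
Fitting a degree-2 polynomial gives s(m) = -3m² - 4m + 2.
The constant term is s(0) = 2.

2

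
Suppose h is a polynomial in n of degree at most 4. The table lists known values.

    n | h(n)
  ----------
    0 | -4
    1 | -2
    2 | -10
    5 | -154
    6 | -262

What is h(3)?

Write h(n) = an^4 + bn³ + cn² + dn + e; the 5 given values yield a linear system in the 5 coefficients.
Solving, the leading coefficient vanishes, and h(n) = -n³ - 2n² + 5n - 4.
Then h(3) = -34.

-34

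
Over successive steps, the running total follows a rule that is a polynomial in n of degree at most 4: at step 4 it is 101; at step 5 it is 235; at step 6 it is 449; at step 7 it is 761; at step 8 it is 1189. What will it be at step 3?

29

Write the value at n as g(n).
First differences: 134, 214, 312, 428. Second differences: 80, 98, 116. Third differences: 18, 18.
Level-3 differences are constant, so g has degree 3.
Fitting a degree-3 polynomial gives g(n) = 3n³ - 5n² - 4n + 5.
Then g(3) = 29.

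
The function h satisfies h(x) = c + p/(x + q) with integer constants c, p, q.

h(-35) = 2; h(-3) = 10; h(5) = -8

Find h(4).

-11

(h(x) − c)(x + q) = p for each data point; the three points give a linear system in c and q, then p follows.
Solving: c = 1, q = -1, p = -36, so h(x) = 1 − 36/(x − 1).
Then h(4) = 1 − 36/3 = -11.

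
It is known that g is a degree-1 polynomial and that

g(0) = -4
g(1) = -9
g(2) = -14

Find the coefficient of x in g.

-5

Write g(x) = ax + b; the 3 given values yield a linear system in the 2 coefficients.
Solving, g(x) = -5x - 4.
The coefficient of x is -5.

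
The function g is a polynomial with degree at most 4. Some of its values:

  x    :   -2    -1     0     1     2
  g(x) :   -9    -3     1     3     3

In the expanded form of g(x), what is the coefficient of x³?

First differences: 6, 4, 2, 0. Second differences: -2, -2, -2.
Level-2 differences are constant, so g has degree 2.
Fitting a degree-2 polynomial gives g(x) = -x² + 3x + 1.
The coefficient of x³ is 0.

0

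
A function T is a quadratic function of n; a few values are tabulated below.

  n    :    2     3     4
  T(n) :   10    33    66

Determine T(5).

109

Write T(n) = an² + bn + c; the 3 given values yield a linear system in the 3 coefficients.
Solving, T(n) = 5n² - 2n - 6.
Then T(5) = 109.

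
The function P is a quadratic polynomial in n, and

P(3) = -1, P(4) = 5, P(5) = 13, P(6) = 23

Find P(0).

Write P(n) = an² + bn + c; the 4 given values yield a linear system in the 3 coefficients.
Solving, P(n) = n² - n - 7.
Then P(0) = -7.

-7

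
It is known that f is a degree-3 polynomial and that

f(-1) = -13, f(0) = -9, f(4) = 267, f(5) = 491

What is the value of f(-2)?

Write f(m) = am³ + bm² + cm + d; the 4 given values yield a linear system in the 4 coefficients.
Solving, f(m) = 3m³ + 4m² + 5m - 9.
Then f(-2) = -27.

-27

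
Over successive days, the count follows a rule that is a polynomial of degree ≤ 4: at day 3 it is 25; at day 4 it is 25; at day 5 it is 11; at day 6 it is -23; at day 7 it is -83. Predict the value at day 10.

-479

Write the value at t as s(t).
First differences: 0, -14, -34, -60. Second differences: -14, -20, -26. Third differences: -6, -6.
Level-3 differences are constant, so s has degree 3.
Fitting a degree-3 polynomial gives s(t) = -t³ + 5t² + 2t + 1.
Then s(10) = -479.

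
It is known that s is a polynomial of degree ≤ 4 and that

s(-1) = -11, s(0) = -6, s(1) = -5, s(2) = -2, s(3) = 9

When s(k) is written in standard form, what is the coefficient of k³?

1

First differences: 5, 1, 3, 11. Second differences: -4, 2, 8. Third differences: 6, 6.
Level-3 differences are constant, so s has degree 3.
Fitting a degree-3 polynomial gives s(k) = k³ - 2k² + 2k - 6.
The coefficient of k³ is 1.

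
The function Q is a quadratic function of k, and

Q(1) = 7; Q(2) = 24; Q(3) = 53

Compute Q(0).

2

Write Q(k) = ak² + bk + c; the 3 given values yield a linear system in the 3 coefficients.
Solving, Q(k) = 6k² - k + 2.
Then Q(0) = 2.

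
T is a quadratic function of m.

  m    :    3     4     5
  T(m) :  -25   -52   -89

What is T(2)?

-8

Write T(m) = am² + bm + c; the 3 given values yield a linear system in the 3 coefficients.
Solving, T(m) = -5m² + 8m - 4.
Then T(2) = -8.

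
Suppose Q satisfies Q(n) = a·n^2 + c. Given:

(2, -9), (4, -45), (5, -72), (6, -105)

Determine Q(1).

From Q(2) = -9 and Q(4) = -45: 4a + c = -9 and 16a + c = -45.
Subtracting: 12a = -36, so a = -3; then c = -9 − (-3)·4 = 3.
So Q(n) = -3n² + 3, and Q(1) = 0.

0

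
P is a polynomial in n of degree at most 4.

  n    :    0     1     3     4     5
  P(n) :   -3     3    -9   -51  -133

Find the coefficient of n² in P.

Write P(n) = an^4 + bn³ + cn² + dn + e; the 5 given values yield a linear system in the 5 coefficients.
Solving, the leading coefficient vanishes, and P(n) = -2n³ + 4n² + 4n - 3.
The coefficient of n² is 4.

4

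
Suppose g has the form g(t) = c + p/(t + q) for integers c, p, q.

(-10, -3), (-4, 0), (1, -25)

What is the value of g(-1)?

(g(t) − c)(t + q) = p for each data point; the three points give a linear system in c and q, then p follows.
Solving: c = -5, q = 0, p = -20, so g(t) = -5 − 20/(t + 0).
Then g(-1) = -5 − 20/(-1) = 15.

15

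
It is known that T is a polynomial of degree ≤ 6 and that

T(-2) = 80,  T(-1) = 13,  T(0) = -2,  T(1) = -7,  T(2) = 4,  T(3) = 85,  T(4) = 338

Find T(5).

913

Write T(m) = am^6 + bm^5 + cm^4 + dm³ + em² + pm + q; the 7 given values yield a linear system in the 7 coefficients.
Solving, the top 2 coefficients vanish, and T(m) = 2m^4 - 3m³ + 3m² - 7m - 2.
Then T(5) = 913.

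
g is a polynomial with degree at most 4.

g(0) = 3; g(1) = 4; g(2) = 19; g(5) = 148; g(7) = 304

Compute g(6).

219

Write g(k) = ak^4 + bk³ + ck² + dk + e; the 5 given values yield a linear system in the 5 coefficients.
Solving, the top 2 coefficients vanish, and g(k) = 7k² - 6k + 3.
Then g(6) = 219.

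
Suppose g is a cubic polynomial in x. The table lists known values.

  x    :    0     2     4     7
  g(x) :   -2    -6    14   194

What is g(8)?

318

Write g(x) = ax³ + bx² + cx + d; the 4 given values yield a linear system in the 4 coefficients.
Solving, g(x) = x³ - 3x² - 2.
Then g(8) = 318.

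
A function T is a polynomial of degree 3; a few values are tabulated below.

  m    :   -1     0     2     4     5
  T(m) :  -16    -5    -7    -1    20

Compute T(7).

128

Write T(m) = am³ + bm² + cm + d; the 5 given values yield a linear system in the 4 coefficients.
Solving, T(m) = m³ - 5m² + 5m - 5.
Then T(7) = 128.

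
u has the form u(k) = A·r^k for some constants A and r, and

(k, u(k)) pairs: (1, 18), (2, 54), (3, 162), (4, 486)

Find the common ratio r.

3

Consecutive ratio: 54/18 = 3, and 162/54 = 3, so r = 3.
Then A·3^1 = 18 gives A = 6, and u(k) = 6·3^k.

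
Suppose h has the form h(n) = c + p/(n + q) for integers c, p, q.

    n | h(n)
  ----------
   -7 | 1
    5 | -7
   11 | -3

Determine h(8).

-4

(h(n) − c)(n + q) = p for each data point; the three points give a linear system in c and q, then p follows.
Solving: c = -1, q = -2, p = -18, so h(n) = -1 − 18/(n − 2).
Then h(8) = -1 − 18/6 = -4.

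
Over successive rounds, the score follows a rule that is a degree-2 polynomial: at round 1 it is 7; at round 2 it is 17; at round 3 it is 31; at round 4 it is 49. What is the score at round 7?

127

Write the value at x as T(x).
Write T(x) = ax² + bx + c; the 4 given values yield a linear system in the 3 coefficients.
Solving, T(x) = 2x² + 4x + 1.
Then T(7) = 127.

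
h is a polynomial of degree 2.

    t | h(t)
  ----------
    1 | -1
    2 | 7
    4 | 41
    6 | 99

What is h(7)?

Write h(t) = at² + bt + c; the 4 given values yield a linear system in the 3 coefficients.
Solving, h(t) = 3t² - t - 3.
Then h(7) = 137.

137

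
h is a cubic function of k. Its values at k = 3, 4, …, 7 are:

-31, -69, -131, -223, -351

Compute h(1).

First differences: -38, -62, -92, -128. Second differences: -24, -30, -36. Third differences: -6, -6.
Level-3 differences are constant, so h has degree 3.
Fitting a degree-3 polynomial gives h(k) = -k³ - k - 1.
Then h(1) = -3.

-3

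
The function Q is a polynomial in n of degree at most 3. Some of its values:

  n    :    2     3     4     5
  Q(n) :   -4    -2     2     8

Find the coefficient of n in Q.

First differences: 2, 4, 6. Second differences: 2, 2.
Level-2 differences are constant, so Q has degree 2.
Fitting a degree-2 polynomial gives Q(n) = n² - 3n - 2.
The coefficient of n is -3.

-3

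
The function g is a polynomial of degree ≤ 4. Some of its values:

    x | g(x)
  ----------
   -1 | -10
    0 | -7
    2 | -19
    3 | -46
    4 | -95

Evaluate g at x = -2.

-11

Write g(x) = ax^4 + bx³ + cx² + dx + e; the 5 given values yield a linear system in the 5 coefficients.
Solving, the leading coefficient vanishes, and g(x) = -x³ - 2x² + 2x - 7.
Then g(-2) = -11.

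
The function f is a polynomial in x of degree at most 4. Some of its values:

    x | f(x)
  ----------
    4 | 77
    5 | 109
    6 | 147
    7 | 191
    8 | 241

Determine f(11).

First differences: 32, 38, 44, 50. Second differences: 6, 6, 6.
Level-2 differences are constant, so f has degree 2.
Fitting a degree-2 polynomial gives f(x) = 3x² + 5x + 9.
Then f(11) = 427.

427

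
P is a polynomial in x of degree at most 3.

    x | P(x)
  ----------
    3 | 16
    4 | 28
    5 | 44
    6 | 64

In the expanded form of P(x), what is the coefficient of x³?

First differences: 12, 16, 20. Second differences: 4, 4.
Level-2 differences are constant, so P has degree 2.
Fitting a degree-2 polynomial gives P(x) = 2x² - 2x + 4.
The coefficient of x³ is 0.

0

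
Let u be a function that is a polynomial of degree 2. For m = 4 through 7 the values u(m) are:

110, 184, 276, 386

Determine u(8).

514

First differences: 74, 92, 110. Second differences: 18, 18.
Level-2 differences are constant, so u has degree 2.
Fitting a degree-2 polynomial gives u(m) = 9m² - 7m - 6.
Then u(8) = 514.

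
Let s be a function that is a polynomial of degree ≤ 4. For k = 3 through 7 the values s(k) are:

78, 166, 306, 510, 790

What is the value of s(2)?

30

First differences: 88, 140, 204, 280. Second differences: 52, 64, 76. Third differences: 12, 12.
Level-3 differences are constant, so s has degree 3.
Fitting a degree-3 polynomial gives s(k) = 2k³ + 2k² + 6.
Then s(2) = 30.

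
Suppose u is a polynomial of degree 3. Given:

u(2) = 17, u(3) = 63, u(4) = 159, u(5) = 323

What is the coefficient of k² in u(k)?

Write u(k) = ak³ + bk² + ck + d; the 4 given values yield a linear system in the 4 coefficients.
Solving, u(k) = 3k³ - 2k² - k + 3.
The coefficient of k² is -2.

-2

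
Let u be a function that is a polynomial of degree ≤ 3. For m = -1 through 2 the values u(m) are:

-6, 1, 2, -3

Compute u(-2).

First differences: 7, 1, -5. Second differences: -6, -6.
Level-2 differences are constant, so u has degree 2.
Fitting a degree-2 polynomial gives u(m) = -3m² + 4m + 1.
Then u(-2) = -19.

-19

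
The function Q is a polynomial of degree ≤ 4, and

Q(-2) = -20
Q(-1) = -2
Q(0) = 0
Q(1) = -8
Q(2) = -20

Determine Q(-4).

-128

First differences: 18, 2, -8, -12. Second differences: -16, -10, -4. Third differences: 6, 6.
Level-3 differences are constant, so Q has degree 3.
Fitting a degree-3 polynomial gives Q(t) = t³ - 5t² - 4t.
Then Q(-4) = -128.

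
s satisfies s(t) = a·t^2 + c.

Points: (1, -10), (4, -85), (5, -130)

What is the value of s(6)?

From s(1) = -10 and s(4) = -85: 1a + c = -10 and 16a + c = -85.
Subtracting: 15a = -75, so a = -5; then c = -10 − (-5)·1 = -5.
So s(t) = -5t² − 5, and s(6) = -185.

-185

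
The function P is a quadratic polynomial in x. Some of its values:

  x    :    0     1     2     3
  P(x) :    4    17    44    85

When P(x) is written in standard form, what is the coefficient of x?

6

First differences: 13, 27, 41. Second differences: 14, 14.
Level-2 differences are constant, so P has degree 2.
Fitting a degree-2 polynomial gives P(x) = 7x² + 6x + 4.
The coefficient of x is 6.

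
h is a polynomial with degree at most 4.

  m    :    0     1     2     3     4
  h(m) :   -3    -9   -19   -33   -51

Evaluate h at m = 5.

-73

First differences: -6, -10, -14, -18. Second differences: -4, -4, -4.
Level-2 differences are constant, so h has degree 2.
Fitting a degree-2 polynomial gives h(m) = -2m² - 4m - 3.
Then h(5) = -73.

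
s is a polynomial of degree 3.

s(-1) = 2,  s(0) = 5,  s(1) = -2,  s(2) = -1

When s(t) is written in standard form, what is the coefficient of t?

-5

Write s(t) = at³ + bt² + ct + d; the 4 given values yield a linear system in the 4 coefficients.
Solving, s(t) = 3t³ - 5t² - 5t + 5.
The coefficient of t is -5.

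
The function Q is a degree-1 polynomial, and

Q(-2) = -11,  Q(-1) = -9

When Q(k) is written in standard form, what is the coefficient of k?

2

Write Q(k) = ak + b; the 2 given values yield a linear system in the 2 coefficients.
Solving, Q(k) = 2k - 7.
The coefficient of k is 2.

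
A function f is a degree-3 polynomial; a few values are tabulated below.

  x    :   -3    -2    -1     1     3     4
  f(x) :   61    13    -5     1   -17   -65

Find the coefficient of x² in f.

Write f(x) = ax³ + bx² + cx + d; the 6 given values yield a linear system in the 4 coefficients.
Solving, f(x) = -2x³ + 3x² + 5x - 5.
The coefficient of x² is 3.

3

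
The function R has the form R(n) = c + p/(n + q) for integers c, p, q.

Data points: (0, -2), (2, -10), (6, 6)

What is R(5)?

(R(n) − c)(n + q) = p for each data point; the three points give a linear system in c and q, then p follows.
Solving: c = 2, q = -3, p = 12, so R(n) = 2 + 12/(n − 3).
Then R(5) = 2 + 12/2 = 8.

8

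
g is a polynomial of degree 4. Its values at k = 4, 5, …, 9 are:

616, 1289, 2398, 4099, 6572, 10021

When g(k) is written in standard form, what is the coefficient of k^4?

Write g(k) = ak^4 + bk³ + ck² + dk + e; the 6 given values yield a linear system in the 5 coefficients.
Solving, g(k) = k^4 + 4k³ + 7k² - 3k + 4.
The coefficient of k^4 is 1.

1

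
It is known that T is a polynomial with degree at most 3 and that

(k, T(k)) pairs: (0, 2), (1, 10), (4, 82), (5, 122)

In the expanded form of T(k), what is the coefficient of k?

Write T(k) = ak³ + bk² + ck + d; the 4 given values yield a linear system in the 4 coefficients.
Solving, the leading coefficient vanishes, and T(k) = 4k² + 4k + 2.
The coefficient of k is 4.

4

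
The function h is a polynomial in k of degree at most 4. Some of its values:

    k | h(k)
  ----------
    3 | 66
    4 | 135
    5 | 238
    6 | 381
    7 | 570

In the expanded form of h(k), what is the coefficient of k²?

First differences: 69, 103, 143, 189. Second differences: 34, 40, 46. Third differences: 6, 6.
Level-3 differences are constant, so h has degree 3.
Fitting a degree-3 polynomial gives h(k) = k³ + 5k² - 3k + 3.
The coefficient of k² is 5.

5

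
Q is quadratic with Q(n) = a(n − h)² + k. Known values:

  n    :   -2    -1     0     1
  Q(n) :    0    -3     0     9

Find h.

-1

First differences -3, 3, 9; second difference 6 = 2a, so a = 3.
Expanding, the n-coefficient is −2ah = -6h; matching it to the data gives h = -1, and then k = -3.
So Q(n) = 3(n + 1)² − 3.
Hence h = -1.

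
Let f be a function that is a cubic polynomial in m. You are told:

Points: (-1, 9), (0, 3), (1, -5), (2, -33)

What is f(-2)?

Write f(m) = am³ + bm² + cm + d; the 4 given values yield a linear system in the 4 coefficients.
Solving, f(m) = -3m³ - m² - 4m + 3.
Then f(-2) = 31.

31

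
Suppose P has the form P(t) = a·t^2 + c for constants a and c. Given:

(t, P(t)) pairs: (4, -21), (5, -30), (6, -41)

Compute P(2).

-9

From P(4) = -21 and P(5) = -30: 16a + c = -21 and 25a + c = -30.
Subtracting: 9a = -9, so a = -1; then c = -21 − (-1)·16 = -5.
So P(t) = -1t² − 5, and P(2) = -9.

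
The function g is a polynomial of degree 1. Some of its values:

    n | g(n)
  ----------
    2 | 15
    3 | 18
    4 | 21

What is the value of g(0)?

9

Write g(n) = an + b; the 3 given values yield a linear system in the 2 coefficients.
Solving, g(n) = 3n + 9.
Then g(0) = 9.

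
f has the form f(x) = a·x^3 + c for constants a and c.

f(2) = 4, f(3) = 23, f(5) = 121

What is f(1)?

-3

From f(2) = 4 and f(3) = 23: 8a + c = 4 and 27a + c = 23.
Subtracting: 19a = 19, so a = 1; then c = 4 − 1·8 = -4.
So f(x) = 1x³ − 4, and f(1) = -3.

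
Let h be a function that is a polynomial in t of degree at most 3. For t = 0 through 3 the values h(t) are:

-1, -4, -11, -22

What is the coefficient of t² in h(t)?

-2

First differences: -3, -7, -11. Second differences: -4, -4.
Level-2 differences are constant, so h has degree 2.
Fitting a degree-2 polynomial gives h(t) = -2t² - t - 1.
The coefficient of t² is -2.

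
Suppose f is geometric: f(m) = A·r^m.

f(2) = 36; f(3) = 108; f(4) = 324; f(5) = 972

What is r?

Consecutive ratio: 108/36 = 3, and 324/108 = 3, so r = 3.
Then A·3^2 = 36 gives A = 4, and f(m) = 4·3^m.

3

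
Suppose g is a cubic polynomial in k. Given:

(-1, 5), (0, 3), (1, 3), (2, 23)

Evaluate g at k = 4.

Write g(k) = ak³ + bk² + ck + d; the 4 given values yield a linear system in the 4 coefficients.
Solving, g(k) = 3k³ + k² - 4k + 3.
Then g(4) = 195.

195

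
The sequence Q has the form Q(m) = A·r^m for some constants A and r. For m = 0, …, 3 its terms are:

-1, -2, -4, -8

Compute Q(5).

-32

Consecutive ratio: -2/(-1) = 2, and -4/(-2) = 2, so r = 2.
Then A·2^0 = -1 gives A = -1, and Q(m) = -1·2^m.
Q(5) = -1·2^5 = -32.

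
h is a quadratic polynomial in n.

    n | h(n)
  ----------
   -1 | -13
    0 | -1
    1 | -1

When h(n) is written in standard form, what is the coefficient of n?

Write h(n) = an² + bn + c; the 3 given values yield a linear system in the 3 coefficients.
Solving, h(n) = -6n² + 6n - 1.
The coefficient of n is 6.

6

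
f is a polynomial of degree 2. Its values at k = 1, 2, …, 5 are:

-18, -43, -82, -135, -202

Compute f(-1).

Write f(k) = ak² + bk + c; the 5 given values yield a linear system in the 3 coefficients.
Solving, f(k) = -7k² - 4k - 7.
Then f(-1) = -10.

-10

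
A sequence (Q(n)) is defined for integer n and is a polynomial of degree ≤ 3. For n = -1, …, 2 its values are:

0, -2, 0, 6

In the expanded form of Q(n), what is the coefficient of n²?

2

Write Q(n) = an³ + bn² + cn + d; the 4 given values yield a linear system in the 4 coefficients.
Solving, the leading coefficient vanishes, and Q(n) = 2n² - 2.
The coefficient of n² is 2.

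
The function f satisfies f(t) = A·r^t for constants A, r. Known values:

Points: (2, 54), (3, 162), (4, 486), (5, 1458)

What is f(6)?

4374

Consecutive ratio: 162/54 = 3, and 486/162 = 3, so r = 3.
Then A·3^2 = 54 gives A = 6, and f(t) = 6·3^t.
f(6) = 6·3^6 = 4374.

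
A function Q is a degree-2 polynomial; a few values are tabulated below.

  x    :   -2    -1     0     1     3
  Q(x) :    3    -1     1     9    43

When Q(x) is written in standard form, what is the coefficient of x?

Write Q(x) = ax² + bx + c; the 5 given values yield a linear system in the 3 coefficients.
Solving, Q(x) = 3x² + 5x + 1.
The coefficient of x is 5.

5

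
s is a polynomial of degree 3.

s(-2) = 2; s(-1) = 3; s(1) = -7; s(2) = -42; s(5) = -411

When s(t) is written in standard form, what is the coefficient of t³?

Write s(t) = at³ + bt² + ct + d; the 5 given values yield a linear system in the 4 coefficients.
Solving, s(t) = -2t³ - 6t² - 3t + 4.
The coefficient of t³ is -2.

-2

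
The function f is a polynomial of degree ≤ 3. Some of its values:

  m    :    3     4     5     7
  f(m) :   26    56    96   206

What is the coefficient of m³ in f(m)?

0

Write f(m) = am³ + bm² + cm + d; the 4 given values yield a linear system in the 4 coefficients.
Solving, the leading coefficient vanishes, and f(m) = 5m² - 5m - 4.
The coefficient of m³ is 0.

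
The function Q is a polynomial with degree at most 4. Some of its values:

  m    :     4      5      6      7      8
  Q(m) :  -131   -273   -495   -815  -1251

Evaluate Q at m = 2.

Write Q(m) = am^4 + bm³ + cm² + dm + e; the 5 given values yield a linear system in the 5 coefficients.
Solving, the leading coefficient vanishes, and Q(m) = -3m³ + 5m² - 4m - 3.
Then Q(2) = -15.

-15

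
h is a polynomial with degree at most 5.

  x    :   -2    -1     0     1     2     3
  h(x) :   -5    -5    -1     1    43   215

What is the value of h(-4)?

271

First differences: 0, 4, 2, 42, 172. Second differences: 4, -2, 40, 130. Third differences: -6, 42, 90. Fourth differences: 48, 48.
Level-4 differences are constant, so h has degree 4.
Fitting a degree-4 polynomial gives h(x) = 2x^4 + 3x³ - 3x² - 1.
Then h(-4) = 271.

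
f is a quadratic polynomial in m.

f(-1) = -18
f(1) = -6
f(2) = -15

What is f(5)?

-102

Write f(m) = am² + bm + c; the 3 given values yield a linear system in the 3 coefficients.
Solving, f(m) = -5m² + 6m - 7.
Then f(5) = -102.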